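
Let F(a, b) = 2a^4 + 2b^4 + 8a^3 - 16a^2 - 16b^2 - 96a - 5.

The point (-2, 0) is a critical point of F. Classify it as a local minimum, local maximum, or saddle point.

The mixed partial ∂²F/∂a∂b is 0, so the Hessian at any point is diag(F_aa, F_bb) = diag(8(3a^2 + 6a - 4), 8(3b^2 - 4)).
At (-2, 0): H = diag(-32, -32).
Both eigenvalues are negative, so H is negative definite: a local maximum.

local maximum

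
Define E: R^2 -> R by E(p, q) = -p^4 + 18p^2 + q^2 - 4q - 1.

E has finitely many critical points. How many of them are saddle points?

2

E separates as a function of p plus a function of q, so ∇E=0 decouples.
∂E/∂p = -4p(p - 3)(p + 3) = 0 at p ∈ {-3, 0, 3}; ∂E/∂q = 2(q - 2) = 0 at q ∈ {2}.
The Hessian is diagonal: diag(E_pp, E_qq). Second derivatives: E_pp(-3)=-72, E_pp(0)=36, E_pp(3)=-72; E_qq(2)=2.
Saddle points occur where the two diagonal entries have opposite signs: (-3, 2), (3, 2). Count: 2.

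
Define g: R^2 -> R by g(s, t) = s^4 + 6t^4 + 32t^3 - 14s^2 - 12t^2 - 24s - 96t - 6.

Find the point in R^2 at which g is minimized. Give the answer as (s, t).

(3, -4)

g(s,t) separates as P(s) + Q(t) − 6, so its minimum is min P + min Q − 6.
P'(s) = 4(s - 3)(s + 1)(s + 2) vanishes at s ∈ {-2, -1, 3}; Q'(t) = 24(t - 1)(t + 1)(t + 4) vanishes at t ∈ {-4, -1, 1}.
Local minima of P (where P''>0): P(-2)=8, P(3)=-117. Local minima of Q: Q(-4)=-320, Q(1)=-70.
So the global minimum of g is P(3) + Q(-4) − 6 = -117 − 320 − 6 = -443, attained at (3, -4).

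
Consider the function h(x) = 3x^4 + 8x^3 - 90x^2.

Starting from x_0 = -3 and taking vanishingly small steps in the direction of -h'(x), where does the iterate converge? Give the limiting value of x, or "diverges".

h'(x) = 12x(x - 3)(x + 5), so h'(-3) = 432.
Gradient descent moves in the -h' direction, i.e. x is decreasing.
The nearest critical point in that direction is x = -5, where h'' = 480 > 0 (a local minimum). The iterate converges there.

-5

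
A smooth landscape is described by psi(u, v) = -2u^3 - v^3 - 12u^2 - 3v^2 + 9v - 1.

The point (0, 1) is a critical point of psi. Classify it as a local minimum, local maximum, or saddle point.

The mixed partial ∂²psi/∂u∂v is 0, so the Hessian at any point is diag(psi_uu, psi_vv) = diag(-12(u + 2), -6(v + 1)).
At (0, 1): H = diag(-24, -12).
Both eigenvalues are negative, so H is negative definite: a local maximum.

local maximum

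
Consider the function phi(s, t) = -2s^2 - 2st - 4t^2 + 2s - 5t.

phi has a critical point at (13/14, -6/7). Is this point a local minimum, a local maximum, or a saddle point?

The Hessian of phi is constant: H = [[-4, -2], [-2, -8]].
det(H) = (-4)·(-8) − (-2)² = 28.
det(H) > 0 and tr(H) = -12 < 0, so H is negative definite and the point is a local maximum.

local maximum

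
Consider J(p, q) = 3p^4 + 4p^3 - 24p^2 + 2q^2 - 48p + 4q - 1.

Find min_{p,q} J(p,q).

-115

J(p,q) separates as A(p) + B(q) − 1, so its minimum is min A + min B − 1.
A'(p) = 12(p - 2)(p + 1)(p + 2) vanishes at p ∈ {-2, -1, 2}; B'(q) = 4q + 4 vanishes at q ∈ {-1}.
Local minima of A (where A''>0): A(-2)=16, A(2)=-112. Local minima of B: B(-1)=-2.
So the global minimum of J is A(2) + B(-1) − 1 = -112 − 2 − 1 = -115, attained at (2, -1).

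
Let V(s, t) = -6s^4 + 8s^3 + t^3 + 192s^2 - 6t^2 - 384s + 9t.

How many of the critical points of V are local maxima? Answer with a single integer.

V separates as a function of s plus a function of t, so ∇V=0 decouples.
∂V/∂s = -24(s - 4)(s - 1)(s + 4) = 0 at s ∈ {-4, 1, 4}; ∂V/∂t = 3(t - 3)(t - 1) = 0 at t ∈ {1, 3}.
The Hessian is diagonal: diag(V_ss, V_tt). Second derivatives: V_ss(-4)=-960, V_ss(1)=360, V_ss(4)=-576; V_tt(1)=-6, V_tt(3)=6.
Local maxima occur where both diagonal entries negative: (-4, 1), (4, 1). Count: 2.

2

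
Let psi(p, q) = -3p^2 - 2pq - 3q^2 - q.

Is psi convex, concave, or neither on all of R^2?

psi is quadratic, so its Hessian is the constant matrix H = [[-6, -2], [-2, -6]].
det(H) = 32, tr(H) = -12.
det(H) > 0 and tr(H) < 0, so H is negative definite everywhere: concave.

concave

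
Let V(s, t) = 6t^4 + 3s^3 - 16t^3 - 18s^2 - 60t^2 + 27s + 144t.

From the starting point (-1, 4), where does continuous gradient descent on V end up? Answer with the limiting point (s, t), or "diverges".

V is separable, so gradient descent decouples: s follows -∂V/∂s, t follows -∂V/∂t.
∂V/∂s = 9(s - 3)(s - 1); at s=-1 this is 72, so s decreases.
∂V/∂t = 24(t - 3)(t - 1)(t + 2); at t=4 this is 432, so t decreases.
The s-coordinate has no critical point in that direction and runs off to infinity.

diverges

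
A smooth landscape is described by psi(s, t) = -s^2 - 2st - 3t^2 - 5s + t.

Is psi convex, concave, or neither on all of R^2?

psi is quadratic, so its Hessian is the constant matrix H = [[-2, -2], [-2, -6]].
det(H) = 8, tr(H) = -8.
det(H) > 0 and tr(H) < 0, so H is negative definite everywhere: concave.

concave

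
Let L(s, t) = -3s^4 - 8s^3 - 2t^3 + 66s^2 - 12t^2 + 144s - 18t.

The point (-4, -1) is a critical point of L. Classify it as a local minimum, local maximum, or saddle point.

The mixed partial ∂²L/∂s∂t is 0, so the Hessian at any point is diag(L_ss, L_tt) = diag(12(-3s^2 - 4s + 11), -12(t + 2)).
At (-4, -1): H = diag(-252, -12).
Both eigenvalues are negative, so H is negative definite: a local maximum.

local maximum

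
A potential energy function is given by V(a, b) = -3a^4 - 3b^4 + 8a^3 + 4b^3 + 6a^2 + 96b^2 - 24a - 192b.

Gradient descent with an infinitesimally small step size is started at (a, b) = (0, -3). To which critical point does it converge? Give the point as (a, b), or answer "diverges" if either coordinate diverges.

V is separable, so gradient descent decouples: a follows -∂V/∂a, b follows -∂V/∂b.
∂V/∂a = -12(a - 2)(a - 1)(a + 1); at a=0 this is -24, so a increases.
∂V/∂b = -12(b - 4)(b - 1)(b + 4); at b=-3 this is -336, so b increases.
a converges to its nearest critical value 1 (a local min of the a-part); b converges to 1. The iterate converges to (1, 1).

(1, 1)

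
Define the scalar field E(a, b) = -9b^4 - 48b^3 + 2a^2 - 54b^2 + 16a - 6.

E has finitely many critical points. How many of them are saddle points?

E separates as a function of a plus a function of b, so ∇E=0 decouples.
∂E/∂a = 4(a + 4) = 0 at a ∈ {-4}; ∂E/∂b = -36b(b + 1)(b + 3) = 0 at b ∈ {-3, -1, 0}.
The Hessian is diagonal: diag(E_aa, E_bb). Second derivatives: E_aa(-4)=4; E_bb(-3)=-216, E_bb(-1)=72, E_bb(0)=-108.
Saddle points occur where the two diagonal entries have opposite signs: (-4, -3), (-4, 0). Count: 2.

2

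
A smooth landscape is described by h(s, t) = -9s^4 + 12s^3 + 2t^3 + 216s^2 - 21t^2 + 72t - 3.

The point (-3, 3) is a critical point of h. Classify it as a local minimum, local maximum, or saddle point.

local maximum

The mixed partial ∂²h/∂s∂t is 0, so the Hessian at any point is diag(h_ss, h_tt) = diag(36(-3s^2 + 2s + 12), 6(2t - 7)).
At (-3, 3): H = diag(-756, -6).
Both eigenvalues are negative, so H is negative definite: a local maximum.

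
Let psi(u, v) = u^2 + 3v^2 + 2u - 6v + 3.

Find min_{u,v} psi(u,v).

psi(u,v) separates as P(u) + Q(v) + 3, so its minimum is min P + min Q + 3.
P'(u) = 2u + 2 vanishes at u ∈ {-1}; Q'(v) = 6v - 6 vanishes at v ∈ {1}.
Local minima of P (where P''>0): P(-1)=-1. Local minima of Q: Q(1)=-3.
So the global minimum of psi is P(-1) + Q(1) + 3 = -1 − 3 + 3 = -1, attained at (-1, 1).

-1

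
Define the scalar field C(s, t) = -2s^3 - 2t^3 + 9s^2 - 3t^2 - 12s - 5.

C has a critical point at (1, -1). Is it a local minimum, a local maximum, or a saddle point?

local minimum

The mixed partial ∂²C/∂s∂t is 0, so the Hessian at any point is diag(C_ss, C_tt) = diag(6(-2s + 3), -6(2t + 1)).
At (1, -1): H = diag(6, 6).
Both eigenvalues are positive, so H is positive definite: a local minimum.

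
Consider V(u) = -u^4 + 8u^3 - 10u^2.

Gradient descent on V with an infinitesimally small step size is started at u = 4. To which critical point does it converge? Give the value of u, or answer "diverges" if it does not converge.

1

V'(u) = -4u(u - 5)(u - 1), so V'(4) = 48.
Gradient descent moves in the -V' direction, i.e. u is decreasing.
The nearest critical point in that direction is u = 1, where V'' = 16 > 0 (a local minimum). The iterate converges there.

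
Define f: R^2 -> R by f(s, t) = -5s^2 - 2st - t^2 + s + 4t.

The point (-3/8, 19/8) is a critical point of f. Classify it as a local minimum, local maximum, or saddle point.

local maximum

The Hessian of f is constant: H = [[-10, -2], [-2, -2]].
det(H) = (-10)·(-2) − (-2)² = 16.
det(H) > 0 and tr(H) = -12 < 0, so H is negative definite and the point is a local maximum.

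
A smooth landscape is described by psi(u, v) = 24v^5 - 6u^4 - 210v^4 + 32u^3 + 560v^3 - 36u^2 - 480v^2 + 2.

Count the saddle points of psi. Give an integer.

psi separates as a function of u plus a function of v, so ∇psi=0 decouples.
∂psi/∂u = -24u(u - 3)(u - 1) = 0 at u ∈ {0, 1, 3}; ∂psi/∂v = 120v(v - 4)(v - 2)(v - 1) = 0 at v ∈ {0, 1, 2, 4}.
The Hessian is diagonal: diag(psi_uu, psi_vv). Second derivatives: psi_uu(0)=-72, psi_uu(1)=48, psi_uu(3)=-144; psi_vv(0)=-960, psi_vv(1)=360, psi_vv(2)=-480, psi_vv(4)=2880.
Saddle points occur where the two diagonal entries have opposite signs: (0, 1), (0, 4), (1, 0), (1, 2), (3, 1), (3, 4). Count: 6.

6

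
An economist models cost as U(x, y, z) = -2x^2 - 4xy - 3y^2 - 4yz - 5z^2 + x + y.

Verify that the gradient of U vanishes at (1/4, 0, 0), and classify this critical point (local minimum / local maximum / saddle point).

local maximum

∇U = (-4x - 4y + 1, -4x - 6y - 4z + 1, -4y - 10z); substituting (1/4, 0, 0) gives ∇U = (0, 0, 0), so (1/4, 0, 0) is indeed a critical point.
The Hessian is constant: H = [[-4, -4, 0], [-4, -6, -4], [0, -4, -10]].
Leading principal minors: Δ₁ = -4, Δ₂ = 8, Δ₃ = -16.
The minors alternate sign starting negative (−, +, −), so H is negative definite: a local maximum.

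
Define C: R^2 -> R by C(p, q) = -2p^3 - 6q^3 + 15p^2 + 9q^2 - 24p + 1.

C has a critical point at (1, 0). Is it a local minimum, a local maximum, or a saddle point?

local minimum

The mixed partial ∂²C/∂p∂q is 0, so the Hessian at any point is diag(C_pp, C_qq) = diag(6(-2p + 5), 18(-2q + 1)).
At (1, 0): H = diag(18, 18).
Both eigenvalues are positive, so H is positive definite: a local minimum.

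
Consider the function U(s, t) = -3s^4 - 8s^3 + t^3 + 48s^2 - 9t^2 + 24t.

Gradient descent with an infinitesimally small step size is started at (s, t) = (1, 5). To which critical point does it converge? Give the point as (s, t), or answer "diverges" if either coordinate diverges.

U is separable, so gradient descent decouples: s follows -∂U/∂s, t follows -∂U/∂t.
∂U/∂s = -12s(s - 2)(s + 4); at s=1 this is 60, so s decreases.
∂U/∂t = 3(t - 4)(t - 2); at t=5 this is 9, so t decreases.
s converges to its nearest critical value 0 (a local min of the s-part); t converges to 4. The iterate converges to (0, 4).

(0, 4)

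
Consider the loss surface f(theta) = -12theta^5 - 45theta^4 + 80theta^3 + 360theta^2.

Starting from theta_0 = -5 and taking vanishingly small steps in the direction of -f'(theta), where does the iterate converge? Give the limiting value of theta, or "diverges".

-3

f'(theta) = -60theta(theta - 2)(theta + 2)(theta + 3), so f'(-5) = -12600.
Gradient descent moves in the -f' direction, i.e. theta is increasing.
The nearest critical point in that direction is theta = -3, where f'' = 900 > 0 (a local minimum). The iterate converges there.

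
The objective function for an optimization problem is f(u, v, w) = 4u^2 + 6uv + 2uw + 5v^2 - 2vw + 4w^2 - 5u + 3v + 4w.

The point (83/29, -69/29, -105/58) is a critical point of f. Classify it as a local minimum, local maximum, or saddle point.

The Hessian is constant: H = [[8, 6, 2], [6, 10, -2], [2, -2, 8]].
Leading principal minors: Δ₁ = 8, Δ₂ = 44, Δ₃ = 232.
All leading minors are positive, so H is positive definite: a local minimum.

local minimum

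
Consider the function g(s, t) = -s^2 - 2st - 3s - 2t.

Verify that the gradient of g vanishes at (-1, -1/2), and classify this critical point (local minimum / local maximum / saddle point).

saddle point

∇g = (-2s - 2t - 3, -2s - 2); substituting (-1, -1/2) gives ∇g = (0, 0), so (-1, -1/2) is indeed a critical point.
The Hessian of g is constant: H = [[-2, -2], [-2, 0]].
det(H) = (-2)·0 − (-2)² = -4.
Since det(H) < 0, H is indefinite and the critical point is a saddle point.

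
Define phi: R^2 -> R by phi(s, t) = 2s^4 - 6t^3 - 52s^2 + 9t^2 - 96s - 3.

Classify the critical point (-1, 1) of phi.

The mixed partial ∂²phi/∂s∂t is 0, so the Hessian at any point is diag(phi_ss, phi_tt) = diag(8(3s^2 - 13), 18(-2t + 1)).
At (-1, 1): H = diag(-80, -18).
Both eigenvalues are negative, so H is negative definite: a local maximum.

local maximum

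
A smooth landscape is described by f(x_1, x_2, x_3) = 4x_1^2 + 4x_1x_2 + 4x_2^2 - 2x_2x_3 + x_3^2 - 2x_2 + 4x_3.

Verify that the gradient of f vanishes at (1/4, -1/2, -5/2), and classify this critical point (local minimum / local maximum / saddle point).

local minimum

∇f = (8x_1 + 4x_2, 4x_1 + 8x_2 - 2x_3 - 2, -2x_2 + 2x_3 + 4); substituting (1/4, -1/2, -5/2) gives ∇f = (0, 0, 0), so (1/4, -1/2, -5/2) is indeed a critical point.
The Hessian is constant: H = [[8, 4, 0], [4, 8, -2], [0, -2, 2]].
Leading principal minors: Δ₁ = 8, Δ₂ = 48, Δ₃ = 64.
All leading minors are positive, so H is positive definite: a local minimum.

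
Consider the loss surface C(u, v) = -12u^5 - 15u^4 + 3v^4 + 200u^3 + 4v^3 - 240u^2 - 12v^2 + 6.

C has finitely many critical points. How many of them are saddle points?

6

C separates as a function of u plus a function of v, so ∇C=0 decouples.
∂C/∂u = -60u(u - 2)(u - 1)(u + 4) = 0 at u ∈ {-4, 0, 1, 2}; ∂C/∂v = 12v(v - 1)(v + 2) = 0 at v ∈ {-2, 0, 1}.
The Hessian is diagonal: diag(C_uu, C_vv). Second derivatives: C_uu(-4)=7200, C_uu(0)=-480, C_uu(1)=300, C_uu(2)=-720; C_vv(-2)=72, C_vv(0)=-24, C_vv(1)=36.
Saddle points occur where the two diagonal entries have opposite signs: (-4, 0), (0, -2), (0, 1), (1, 0), (2, -2), (2, 1). Count: 6.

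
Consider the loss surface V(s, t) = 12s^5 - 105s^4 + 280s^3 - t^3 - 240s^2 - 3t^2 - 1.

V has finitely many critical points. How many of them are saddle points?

V separates as a function of s plus a function of t, so ∇V=0 decouples.
∂V/∂s = 60s(s - 4)(s - 2)(s - 1) = 0 at s ∈ {0, 1, 2, 4}; ∂V/∂t = -3t(t + 2) = 0 at t ∈ {-2, 0}.
The Hessian is diagonal: diag(V_ss, V_tt). Second derivatives: V_ss(0)=-480, V_ss(1)=180, V_ss(2)=-240, V_ss(4)=1440; V_tt(-2)=6, V_tt(0)=-6.
Saddle points occur where the two diagonal entries have opposite signs: (0, -2), (1, 0), (2, -2), (4, 0). Count: 4.

4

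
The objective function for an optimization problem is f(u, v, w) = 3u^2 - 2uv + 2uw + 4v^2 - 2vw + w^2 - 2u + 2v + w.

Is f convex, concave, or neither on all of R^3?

convex

f is quadratic, so its Hessian is the constant matrix H = [[6, -2, 2], [-2, 8, -2], [2, -2, 2]].
Leading principal minors: 6, 44, 48.
All positive ⇒ H ≻ 0 ⇒ convex.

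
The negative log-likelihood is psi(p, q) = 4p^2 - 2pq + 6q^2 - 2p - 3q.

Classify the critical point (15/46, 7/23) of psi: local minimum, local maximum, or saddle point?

local minimum

The Hessian of psi is constant: H = [[8, -2], [-2, 12]].
det(H) = 8·12 − (-2)² = 92.
det(H) > 0 and tr(H) = 20 > 0, so H is positive definite and the point is a local minimum.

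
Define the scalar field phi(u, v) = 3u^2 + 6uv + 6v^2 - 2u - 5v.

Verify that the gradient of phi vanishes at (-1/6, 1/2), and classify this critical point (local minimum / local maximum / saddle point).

∇phi = (6u + 6v - 2, 6u + 12v - 5); substituting (-1/6, 1/2) gives ∇phi = (0, 0), so (-1/6, 1/2) is indeed a critical point.
The Hessian of phi is constant: H = [[6, 6], [6, 12]].
det(H) = 6·12 − 6² = 36.
det(H) > 0 and tr(H) = 18 > 0, so H is positive definite and the point is a local minimum.

local minimum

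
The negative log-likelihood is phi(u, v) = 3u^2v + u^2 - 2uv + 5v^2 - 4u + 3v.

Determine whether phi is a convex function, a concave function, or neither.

The term 3u^2v is cubic, so the Hessian is not constant.
∂²phi/∂u² = 6v + 2, which takes both signs as v varies (negative for sufficiently negative v). A diagonal entry of the Hessian changing sign means the Hessian is neither positive- nor negative-semidefinite on all of R^2.

neither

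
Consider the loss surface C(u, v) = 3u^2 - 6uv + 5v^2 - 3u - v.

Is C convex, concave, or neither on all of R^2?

C is quadratic, so its Hessian is the constant matrix H = [[6, -6], [-6, 10]].
det(H) = 24, tr(H) = 16.
det(H) > 0 and tr(H) > 0, so H is positive definite everywhere: convex.

convex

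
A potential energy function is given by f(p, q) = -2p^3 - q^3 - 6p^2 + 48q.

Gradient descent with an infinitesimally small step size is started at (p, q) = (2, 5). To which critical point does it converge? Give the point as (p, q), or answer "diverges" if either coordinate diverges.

f is separable, so gradient descent decouples: p follows -∂f/∂p, q follows -∂f/∂q.
∂f/∂p = -6p(p + 2); at p=2 this is -48, so p increases.
∂f/∂q = -3(q - 4)(q + 4); at q=5 this is -27, so q increases.
The p-coordinate has no critical point in that direction and runs off to infinity.

diverges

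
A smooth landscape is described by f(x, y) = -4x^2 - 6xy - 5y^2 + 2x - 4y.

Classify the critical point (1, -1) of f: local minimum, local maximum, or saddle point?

The Hessian of f is constant: H = [[-8, -6], [-6, -10]].
det(H) = (-8)·(-10) − (-6)² = 44.
det(H) > 0 and tr(H) = -18 < 0, so H is negative definite and the point is a local maximum.

local maximum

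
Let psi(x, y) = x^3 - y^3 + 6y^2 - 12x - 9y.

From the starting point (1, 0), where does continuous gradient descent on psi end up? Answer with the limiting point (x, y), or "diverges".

(2, 1)

psi is separable, so gradient descent decouples: x follows -∂psi/∂x, y follows -∂psi/∂y.
∂psi/∂x = 3(x - 2)(x + 2); at x=1 this is -9, so x increases.
∂psi/∂y = -3(y - 3)(y - 1); at y=0 this is -9, so y increases.
x converges to its nearest critical value 2 (a local min of the x-part); y converges to 1. The iterate converges to (2, 1).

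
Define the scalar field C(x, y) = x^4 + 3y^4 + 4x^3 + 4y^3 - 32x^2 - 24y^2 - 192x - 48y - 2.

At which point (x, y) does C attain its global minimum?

C(x,y) separates as P(x) + Q(y) − 2, so its minimum is min P + min Q − 2.
P'(x) = 4(x - 4)(x + 3)(x + 4) vanishes at x ∈ {-4, -3, 4}; Q'(y) = 12(y - 2)(y + 1)(y + 2) vanishes at y ∈ {-2, -1, 2}.
Local minima of P (where P''>0): P(-4)=256, P(4)=-768. Local minima of Q: Q(-2)=16, Q(2)=-112.
So the global minimum of C is P(4) + Q(2) − 2 = -768 − 112 − 2 = -882, attained at (4, 2).

(4, 2)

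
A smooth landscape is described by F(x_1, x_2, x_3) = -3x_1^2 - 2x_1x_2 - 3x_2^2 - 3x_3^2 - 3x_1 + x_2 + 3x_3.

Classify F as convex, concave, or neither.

F is quadratic, so its Hessian is the constant matrix H = [[-6, -2, 0], [-2, -6, 0], [0, 0, -6]].
Leading principal minors: -6, 32, -192.
Signs alternate −, +, − ⇒ H ≺ 0 ⇒ concave.

concave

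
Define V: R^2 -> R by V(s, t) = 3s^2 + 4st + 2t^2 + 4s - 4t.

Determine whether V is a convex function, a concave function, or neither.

convex

V is quadratic, so its Hessian is the constant matrix H = [[6, 4], [4, 4]].
det(H) = 8, tr(H) = 10.
det(H) > 0 and tr(H) > 0, so H is positive definite everywhere: convex.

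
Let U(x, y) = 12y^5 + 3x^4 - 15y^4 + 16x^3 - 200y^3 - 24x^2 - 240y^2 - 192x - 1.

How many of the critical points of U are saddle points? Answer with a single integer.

6

U separates as a function of x plus a function of y, so ∇U=0 decouples.
∂U/∂x = 12(x - 2)(x + 2)(x + 4) = 0 at x ∈ {-4, -2, 2}; ∂U/∂y = 60y(y - 4)(y + 1)(y + 2) = 0 at y ∈ {-2, -1, 0, 4}.
The Hessian is diagonal: diag(U_xx, U_yy). Second derivatives: U_xx(-4)=144, U_xx(-2)=-96, U_xx(2)=288; U_yy(-2)=-720, U_yy(-1)=300, U_yy(0)=-480, U_yy(4)=7200.
Saddle points occur where the two diagonal entries have opposite signs: (-4, -2), (-4, 0), (-2, -1), (-2, 4), (2, -2), (2, 0). Count: 6.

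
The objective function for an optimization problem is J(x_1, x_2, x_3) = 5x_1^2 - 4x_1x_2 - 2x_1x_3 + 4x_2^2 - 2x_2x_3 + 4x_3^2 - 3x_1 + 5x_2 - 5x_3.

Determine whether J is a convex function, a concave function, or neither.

J is quadratic, so its Hessian is the constant matrix H = [[10, -4, -2], [-4, 8, -2], [-2, -2, 8]].
Leading principal minors: 10, 64, 408.
All positive ⇒ H ≻ 0 ⇒ convex.

convex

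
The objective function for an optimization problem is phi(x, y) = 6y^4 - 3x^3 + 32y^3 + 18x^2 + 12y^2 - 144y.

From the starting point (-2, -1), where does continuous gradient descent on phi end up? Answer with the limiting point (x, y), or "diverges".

phi is separable, so gradient descent decouples: x follows -∂phi/∂x, y follows -∂phi/∂y.
∂phi/∂x = -9x(x - 4); at x=-2 this is -108, so x increases.
∂phi/∂y = 24(y - 1)(y + 2)(y + 3); at y=-1 this is -96, so y increases.
x converges to its nearest critical value 0 (a local min of the x-part); y converges to 1. The iterate converges to (0, 1).

(0, 1)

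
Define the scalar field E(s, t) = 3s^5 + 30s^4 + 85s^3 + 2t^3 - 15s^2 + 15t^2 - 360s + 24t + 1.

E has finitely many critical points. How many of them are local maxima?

2

E separates as a function of s plus a function of t, so ∇E=0 decouples.
∂E/∂s = 15(s - 1)(s + 2)(s + 3)(s + 4) = 0 at s ∈ {-4, -3, -2, 1}; ∂E/∂t = 6(t + 1)(t + 4) = 0 at t ∈ {-4, -1}.
The Hessian is diagonal: diag(E_ss, E_tt). Second derivatives: E_ss(-4)=-150, E_ss(-3)=60, E_ss(-2)=-90, E_ss(1)=900; E_tt(-4)=-18, E_tt(-1)=18.
Local maxima occur where both diagonal entries negative: (-4, -4), (-2, -4). Count: 2.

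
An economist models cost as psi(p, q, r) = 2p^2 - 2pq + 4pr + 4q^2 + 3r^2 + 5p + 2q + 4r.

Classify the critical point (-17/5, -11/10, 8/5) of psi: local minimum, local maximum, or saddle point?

local minimum

The Hessian is constant: H = [[4, -2, 4], [-2, 8, 0], [4, 0, 6]].
Leading principal minors: Δ₁ = 4, Δ₂ = 28, Δ₃ = 40.
All leading minors are positive, so H is positive definite: a local minimum.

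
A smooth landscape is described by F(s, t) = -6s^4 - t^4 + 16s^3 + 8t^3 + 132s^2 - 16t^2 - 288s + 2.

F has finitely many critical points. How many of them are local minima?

1

F separates as a function of s plus a function of t, so ∇F=0 decouples.
∂F/∂s = -24(s - 4)(s - 1)(s + 3) = 0 at s ∈ {-3, 1, 4}; ∂F/∂t = -4t(t - 4)(t - 2) = 0 at t ∈ {0, 2, 4}.
The Hessian is diagonal: diag(F_ss, F_tt). Second derivatives: F_ss(-3)=-672, F_ss(1)=288, F_ss(4)=-504; F_tt(0)=-32, F_tt(2)=16, F_tt(4)=-32.
Local minima occur where both diagonal entries positive: (1, 2). Count: 1.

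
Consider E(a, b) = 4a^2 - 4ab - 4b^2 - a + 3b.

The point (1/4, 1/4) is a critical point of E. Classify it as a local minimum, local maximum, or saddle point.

The Hessian of E is constant: H = [[8, -4], [-4, -8]].
det(H) = 8·(-8) − (-4)² = -80.
Since det(H) < 0, H is indefinite and the critical point is a saddle point.

saddle point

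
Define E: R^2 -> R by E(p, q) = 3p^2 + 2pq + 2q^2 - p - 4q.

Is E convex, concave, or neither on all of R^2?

convex

E is quadratic, so its Hessian is the constant matrix H = [[6, 2], [2, 4]].
det(H) = 20, tr(H) = 10.
det(H) > 0 and tr(H) > 0, so H is positive definite everywhere: convex.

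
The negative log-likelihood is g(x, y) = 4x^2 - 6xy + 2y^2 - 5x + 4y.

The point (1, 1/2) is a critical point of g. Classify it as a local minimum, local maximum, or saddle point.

saddle point

The Hessian of g is constant: H = [[8, -6], [-6, 4]].
det(H) = 8·4 − (-6)² = -4.
Since det(H) < 0, H is indefinite and the critical point is a saddle point.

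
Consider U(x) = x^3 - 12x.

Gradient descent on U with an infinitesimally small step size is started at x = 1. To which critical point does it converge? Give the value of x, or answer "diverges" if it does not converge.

U'(x) = 3(x - 2)(x + 2), so U'(1) = -9.
Gradient descent moves in the -U' direction, i.e. x is increasing.
The nearest critical point in that direction is x = 2, where U'' = 12 > 0 (a local minimum). The iterate converges there.

2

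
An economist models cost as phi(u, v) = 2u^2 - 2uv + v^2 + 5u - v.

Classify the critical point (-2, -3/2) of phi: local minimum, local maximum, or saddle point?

The Hessian of phi is constant: H = [[4, -2], [-2, 2]].
det(H) = 4·2 − (-2)² = 4.
det(H) > 0 and tr(H) = 6 > 0, so H is positive definite and the point is a local minimum.

local minimum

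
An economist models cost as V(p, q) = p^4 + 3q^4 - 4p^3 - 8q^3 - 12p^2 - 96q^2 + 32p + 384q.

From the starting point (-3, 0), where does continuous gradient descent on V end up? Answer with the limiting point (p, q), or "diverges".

V is separable, so gradient descent decouples: p follows -∂V/∂p, q follows -∂V/∂q.
∂V/∂p = 4(p - 4)(p - 1)(p + 2); at p=-3 this is -112, so p increases.
∂V/∂q = 12(q - 4)(q - 2)(q + 4); at q=0 this is 384, so q decreases.
p converges to its nearest critical value -2 (a local min of the p-part); q converges to -4. The iterate converges to (-2, -4).

(-2, -4)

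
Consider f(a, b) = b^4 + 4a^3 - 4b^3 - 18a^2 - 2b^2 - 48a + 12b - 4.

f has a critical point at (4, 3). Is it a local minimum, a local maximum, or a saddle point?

The mixed partial ∂²f/∂a∂b is 0, so the Hessian at any point is diag(f_aa, f_bb) = diag(12(2a - 3), 4(3b^2 - 6b - 1)).
At (4, 3): H = diag(60, 32).
Both eigenvalues are positive, so H is positive definite: a local minimum.

local minimum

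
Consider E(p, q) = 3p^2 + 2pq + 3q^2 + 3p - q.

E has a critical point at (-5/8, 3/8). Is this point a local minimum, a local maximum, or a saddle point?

The Hessian of E is constant: H = [[6, 2], [2, 6]].
det(H) = 6·6 − 2² = 32.
det(H) > 0 and tr(H) = 12 > 0, so H is positive definite and the point is a local minimum.

local minimum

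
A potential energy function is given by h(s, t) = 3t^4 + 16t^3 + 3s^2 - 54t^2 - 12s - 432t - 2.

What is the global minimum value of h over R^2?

h(s,t) separates as P(s) + Q(t) − 2, so its minimum is min P + min Q − 2.
P'(s) = 6s - 12 vanishes at s ∈ {2}; Q'(t) = 12(t - 3)(t + 3)(t + 4) vanishes at t ∈ {-4, -3, 3}.
Local minima of P (where P''>0): P(2)=-12. Local minima of Q: Q(-4)=608, Q(3)=-1107.
So the global minimum of h is P(2) + Q(3) − 2 = -12 − 1107 − 2 = -1121, attained at (2, 3).

-1121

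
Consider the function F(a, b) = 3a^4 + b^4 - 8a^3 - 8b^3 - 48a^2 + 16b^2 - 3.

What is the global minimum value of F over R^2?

-515

F(a,b) separates as P(a) + Q(b) − 3, so its minimum is min P + min Q − 3.
P'(a) = 12a(a - 4)(a + 2) vanishes at a ∈ {-2, 0, 4}; Q'(b) = 4b(b - 4)(b - 2) vanishes at b ∈ {0, 2, 4}.
Local minima of P (where P''>0): P(-2)=-80, P(4)=-512. Local minima of Q: Q(0)=0, Q(4)=0.
So the global minimum of F is P(4) + Q(0) − 3 = -512 + 0 − 3 = -515, attained at (4, 0).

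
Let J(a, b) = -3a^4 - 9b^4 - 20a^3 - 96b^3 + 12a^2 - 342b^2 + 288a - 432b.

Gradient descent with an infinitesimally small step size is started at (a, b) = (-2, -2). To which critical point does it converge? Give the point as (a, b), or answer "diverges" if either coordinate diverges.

J is separable, so gradient descent decouples: a follows -∂J/∂a, b follows -∂J/∂b.
∂J/∂a = -12(a - 2)(a + 3)(a + 4); at a=-2 this is 96, so a decreases.
∂J/∂b = -36(b + 1)(b + 3)(b + 4); at b=-2 this is 72, so b decreases.
a converges to its nearest critical value -3 (a local min of the a-part); b converges to -3. The iterate converges to (-3, -3).

(-3, -3)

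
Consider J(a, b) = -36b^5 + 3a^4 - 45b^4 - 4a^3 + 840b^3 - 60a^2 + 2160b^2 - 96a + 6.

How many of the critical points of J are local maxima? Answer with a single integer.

J separates as a function of a plus a function of b, so ∇J=0 decouples.
∂J/∂a = 12(a - 4)(a + 1)(a + 2) = 0 at a ∈ {-2, -1, 4}; ∂J/∂b = -180b(b - 4)(b + 2)(b + 3) = 0 at b ∈ {-3, -2, 0, 4}.
The Hessian is diagonal: diag(J_aa, J_bb). Second derivatives: J_aa(-2)=72, J_aa(-1)=-60, J_aa(4)=360; J_bb(-3)=3780, J_bb(-2)=-2160, J_bb(0)=4320, J_bb(4)=-30240.
Local maxima occur where both diagonal entries negative: (-1, -2), (-1, 4). Count: 2.

2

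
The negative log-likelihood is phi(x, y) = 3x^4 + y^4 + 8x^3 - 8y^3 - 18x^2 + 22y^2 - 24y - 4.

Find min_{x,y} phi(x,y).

phi(x,y) separates as P(x) + Q(y) − 4, so its minimum is min P + min Q − 4.
P'(x) = 12x(x - 1)(x + 3) vanishes at x ∈ {-3, 0, 1}; Q'(y) = 4(y - 3)(y - 2)(y - 1) vanishes at y ∈ {1, 2, 3}.
Local minima of P (where P''>0): P(-3)=-135, P(1)=-7. Local minima of Q: Q(1)=-9, Q(3)=-9.
So the global minimum of phi is P(-3) + Q(1) − 4 = -135 − 9 − 4 = -148, attained at (-3, 1).

-148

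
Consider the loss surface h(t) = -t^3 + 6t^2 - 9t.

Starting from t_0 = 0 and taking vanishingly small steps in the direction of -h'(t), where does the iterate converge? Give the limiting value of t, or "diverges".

1

h'(t) = -3(t - 3)(t - 1), so h'(0) = -9.
Gradient descent moves in the -h' direction, i.e. t is increasing.
The nearest critical point in that direction is t = 1, where h'' = 6 > 0 (a local minimum). The iterate converges there.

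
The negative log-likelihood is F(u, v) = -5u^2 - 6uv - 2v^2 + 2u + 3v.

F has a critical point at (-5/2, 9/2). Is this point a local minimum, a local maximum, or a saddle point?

local maximum

The Hessian of F is constant: H = [[-10, -6], [-6, -4]].
det(H) = (-10)·(-4) − (-6)² = 4.
det(H) > 0 and tr(H) = -14 < 0, so H is negative definite and the point is a local maximum.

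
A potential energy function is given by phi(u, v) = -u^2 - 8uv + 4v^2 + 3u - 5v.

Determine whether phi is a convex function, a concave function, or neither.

neither

phi is quadratic, so its Hessian is the constant matrix H = [[-2, -8], [-8, 8]].
det(H) = -80, tr(H) = 6.
det(H) < 0, so H is indefinite: neither convex nor concave.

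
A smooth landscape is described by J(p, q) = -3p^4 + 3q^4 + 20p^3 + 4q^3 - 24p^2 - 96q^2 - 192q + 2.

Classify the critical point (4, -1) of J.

The mixed partial ∂²J/∂p∂q is 0, so the Hessian at any point is diag(J_pp, J_qq) = diag(12(-3p^2 + 10p - 4), 12(3q^2 + 2q - 16)).
At (4, -1): H = diag(-144, -180).
Both eigenvalues are negative, so H is negative definite: a local maximum.

local maximum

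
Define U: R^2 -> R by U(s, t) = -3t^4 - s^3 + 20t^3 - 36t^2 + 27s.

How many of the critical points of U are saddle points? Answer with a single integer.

U separates as a function of s plus a function of t, so ∇U=0 decouples.
∂U/∂s = -3(s - 3)(s + 3) = 0 at s ∈ {-3, 3}; ∂U/∂t = -12t(t - 3)(t - 2) = 0 at t ∈ {0, 2, 3}.
The Hessian is diagonal: diag(U_ss, U_tt). Second derivatives: U_ss(-3)=18, U_ss(3)=-18; U_tt(0)=-72, U_tt(2)=24, U_tt(3)=-36.
Saddle points occur where the two diagonal entries have opposite signs: (-3, 0), (-3, 3), (3, 2). Count: 3.

3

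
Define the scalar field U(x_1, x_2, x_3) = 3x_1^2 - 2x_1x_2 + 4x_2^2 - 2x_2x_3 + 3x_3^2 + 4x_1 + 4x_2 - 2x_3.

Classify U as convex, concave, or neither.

U is quadratic, so its Hessian is the constant matrix H = [[6, -2, 0], [-2, 8, -2], [0, -2, 6]].
Leading principal minors: 6, 44, 240.
All positive ⇒ H ≻ 0 ⇒ convex.

convex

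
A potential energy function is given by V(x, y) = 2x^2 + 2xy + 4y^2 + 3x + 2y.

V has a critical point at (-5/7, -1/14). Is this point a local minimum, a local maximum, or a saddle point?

local minimum

The Hessian of V is constant: H = [[4, 2], [2, 8]].
det(H) = 4·8 − 2² = 28.
det(H) > 0 and tr(H) = 12 > 0, so H is positive definite and the point is a local minimum.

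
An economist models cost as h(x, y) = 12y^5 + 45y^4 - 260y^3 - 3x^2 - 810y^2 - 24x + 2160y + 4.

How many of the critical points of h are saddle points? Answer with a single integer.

2

h separates as a function of x plus a function of y, so ∇h=0 decouples.
∂h/∂x = -6(x + 4) = 0 at x ∈ {-4}; ∂h/∂y = 60(y - 3)(y - 1)(y + 3)(y + 4) = 0 at y ∈ {-4, -3, 1, 3}.
The Hessian is diagonal: diag(h_xx, h_yy). Second derivatives: h_xx(-4)=-6; h_yy(-4)=-2100, h_yy(-3)=1440, h_yy(1)=-2400, h_yy(3)=5040.
Saddle points occur where the two diagonal entries have opposite signs: (-4, -3), (-4, 3). Count: 2.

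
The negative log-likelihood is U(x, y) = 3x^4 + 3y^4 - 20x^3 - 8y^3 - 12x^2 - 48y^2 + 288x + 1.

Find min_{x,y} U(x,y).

U(x,y) separates as P(x) + Q(y) + 1, so its minimum is min P + min Q + 1.
P'(x) = 12(x - 4)(x - 3)(x + 2) vanishes at x ∈ {-2, 3, 4}; Q'(y) = 12y(y - 4)(y + 2) vanishes at y ∈ {-2, 0, 4}.
Local minima of P (where P''>0): P(-2)=-416, P(4)=448. Local minima of Q: Q(-2)=-80, Q(4)=-512.
So the global minimum of U is P(-2) + Q(4) + 1 = -416 − 512 + 1 = -927, attained at (-2, 4).

-927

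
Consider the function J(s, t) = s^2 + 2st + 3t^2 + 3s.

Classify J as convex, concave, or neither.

convex

J is quadratic, so its Hessian is the constant matrix H = [[2, 2], [2, 6]].
det(H) = 8, tr(H) = 8.
det(H) > 0 and tr(H) > 0, so H is positive definite everywhere: convex.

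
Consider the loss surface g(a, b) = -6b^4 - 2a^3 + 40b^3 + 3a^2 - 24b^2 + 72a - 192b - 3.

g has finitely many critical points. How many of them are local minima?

1

g separates as a function of a plus a function of b, so ∇g=0 decouples.
∂g/∂a = -6(a - 4)(a + 3) = 0 at a ∈ {-3, 4}; ∂g/∂b = -24(b - 4)(b - 2)(b + 1) = 0 at b ∈ {-1, 2, 4}.
The Hessian is diagonal: diag(g_aa, g_bb). Second derivatives: g_aa(-3)=42, g_aa(4)=-42; g_bb(-1)=-360, g_bb(2)=144, g_bb(4)=-240.
Local minima occur where both diagonal entries positive: (-3, 2). Count: 1.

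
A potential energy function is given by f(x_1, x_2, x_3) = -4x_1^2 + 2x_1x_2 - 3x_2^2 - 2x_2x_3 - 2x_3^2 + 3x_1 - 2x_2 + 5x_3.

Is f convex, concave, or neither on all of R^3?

f is quadratic, so its Hessian is the constant matrix H = [[-8, 2, 0], [2, -6, -2], [0, -2, -4]].
Leading principal minors: -8, 44, -144.
Signs alternate −, +, − ⇒ H ≺ 0 ⇒ concave.

concave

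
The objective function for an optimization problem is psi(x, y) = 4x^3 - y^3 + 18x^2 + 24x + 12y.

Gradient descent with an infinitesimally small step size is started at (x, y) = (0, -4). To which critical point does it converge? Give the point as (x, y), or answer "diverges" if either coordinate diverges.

psi is separable, so gradient descent decouples: x follows -∂psi/∂x, y follows -∂psi/∂y.
∂psi/∂x = 12(x + 1)(x + 2); at x=0 this is 24, so x decreases.
∂psi/∂y = -3(y - 2)(y + 2); at y=-4 this is -36, so y increases.
x converges to its nearest critical value -1 (a local min of the x-part); y converges to -2. The iterate converges to (-1, -2).

(-1, -2)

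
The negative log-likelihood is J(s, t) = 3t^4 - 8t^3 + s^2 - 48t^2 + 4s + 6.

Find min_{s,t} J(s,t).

J(s,t) separates as P(s) + Q(t) + 6, so its minimum is min P + min Q + 6.
P'(s) = 2s + 4 vanishes at s ∈ {-2}; Q'(t) = 12t(t - 4)(t + 2) vanishes at t ∈ {-2, 0, 4}.
Local minima of P (where P''>0): P(-2)=-4. Local minima of Q: Q(-2)=-80, Q(4)=-512.
So the global minimum of J is P(-2) + Q(4) + 6 = -4 − 512 + 6 = -510, attained at (-2, 4).

-510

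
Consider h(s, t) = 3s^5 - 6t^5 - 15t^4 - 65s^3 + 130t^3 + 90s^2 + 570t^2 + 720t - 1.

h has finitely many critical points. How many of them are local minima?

h separates as a function of s plus a function of t, so ∇h=0 decouples.
∂h/∂s = 15s(s - 3)(s - 1)(s + 4) = 0 at s ∈ {-4, 0, 1, 3}; ∂h/∂t = -30(t - 4)(t + 1)(t + 2)(t + 3) = 0 at t ∈ {-3, -2, -1, 4}.
The Hessian is diagonal: diag(h_ss, h_tt). Second derivatives: h_ss(-4)=-2100, h_ss(0)=180, h_ss(1)=-150, h_ss(3)=630; h_tt(-3)=420, h_tt(-2)=-180, h_tt(-1)=300, h_tt(4)=-6300.
Local minima occur where both diagonal entries positive: (0, -3), (0, -1), (3, -3), (3, -1). Count: 4.

4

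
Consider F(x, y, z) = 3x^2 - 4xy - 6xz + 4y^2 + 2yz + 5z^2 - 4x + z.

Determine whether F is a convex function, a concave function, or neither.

F is quadratic, so its Hessian is the constant matrix H = [[6, -4, -6], [-4, 8, 2], [-6, 2, 10]].
Leading principal minors: 6, 32, 104.
All positive ⇒ H ≻ 0 ⇒ convex.

convex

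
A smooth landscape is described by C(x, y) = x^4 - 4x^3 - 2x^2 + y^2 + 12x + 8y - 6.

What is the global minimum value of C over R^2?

C(x,y) separates as P(x) + Q(y) − 6, so its minimum is min P + min Q − 6.
P'(x) = 4(x - 3)(x - 1)(x + 1) vanishes at x ∈ {-1, 1, 3}; Q'(y) = 2y + 8 vanishes at y ∈ {-4}.
Local minima of P (where P''>0): P(-1)=-9, P(3)=-9. Local minima of Q: Q(-4)=-16.
So the global minimum of C is P(-1) + Q(-4) − 6 = -9 − 16 − 6 = -31, attained at (-1, -4).

-31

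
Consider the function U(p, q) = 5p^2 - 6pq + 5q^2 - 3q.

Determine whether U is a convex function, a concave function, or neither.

U is quadratic, so its Hessian is the constant matrix H = [[10, -6], [-6, 10]].
det(H) = 64, tr(H) = 20.
det(H) > 0 and tr(H) > 0, so H is positive definite everywhere: convex.

convex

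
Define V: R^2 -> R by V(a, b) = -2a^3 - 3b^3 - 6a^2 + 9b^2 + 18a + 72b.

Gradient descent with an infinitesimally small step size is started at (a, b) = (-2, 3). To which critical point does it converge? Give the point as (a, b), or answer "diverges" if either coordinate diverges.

V is separable, so gradient descent decouples: a follows -∂V/∂a, b follows -∂V/∂b.
∂V/∂a = -6(a - 1)(a + 3); at a=-2 this is 18, so a decreases.
∂V/∂b = -9(b - 4)(b + 2); at b=3 this is 45, so b decreases.
a converges to its nearest critical value -3 (a local min of the a-part); b converges to -2. The iterate converges to (-3, -2).

(-3, -2)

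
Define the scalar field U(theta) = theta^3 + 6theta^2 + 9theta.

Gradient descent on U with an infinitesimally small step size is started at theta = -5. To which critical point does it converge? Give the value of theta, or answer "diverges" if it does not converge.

U'(theta) = 3(theta + 1)(theta + 3), so U'(-5) = 24.
Gradient descent moves in the -U' direction, i.e. theta is decreasing.
There is no critical point below theta=-5, and U' keeps the same sign, so the iterate runs off to −∞.

diverges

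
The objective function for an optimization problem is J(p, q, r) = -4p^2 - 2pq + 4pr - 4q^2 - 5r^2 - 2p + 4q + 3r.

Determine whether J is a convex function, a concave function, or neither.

concave

J is quadratic, so its Hessian is the constant matrix H = [[-8, -2, 4], [-2, -8, 0], [4, 0, -10]].
Leading principal minors: -8, 60, -472.
Signs alternate −, +, − ⇒ H ≺ 0 ⇒ concave.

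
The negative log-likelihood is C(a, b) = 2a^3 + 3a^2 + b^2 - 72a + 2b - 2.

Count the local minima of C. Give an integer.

C separates as a function of a plus a function of b, so ∇C=0 decouples.
∂C/∂a = 6(a - 3)(a + 4) = 0 at a ∈ {-4, 3}; ∂C/∂b = 2(b + 1) = 0 at b ∈ {-1}.
The Hessian is diagonal: diag(C_aa, C_bb). Second derivatives: C_aa(-4)=-42, C_aa(3)=42; C_bb(-1)=2.
Local minima occur where both diagonal entries positive: (3, -1). Count: 1.

1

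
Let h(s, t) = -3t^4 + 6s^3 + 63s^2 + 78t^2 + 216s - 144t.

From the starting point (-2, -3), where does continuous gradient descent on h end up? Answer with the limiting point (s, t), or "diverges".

(-3, 1)

h is separable, so gradient descent decouples: s follows -∂h/∂s, t follows -∂h/∂t.
∂h/∂s = 18(s + 3)(s + 4); at s=-2 this is 36, so s decreases.
∂h/∂t = -12(t - 3)(t - 1)(t + 4); at t=-3 this is -288, so t increases.
s converges to its nearest critical value -3 (a local min of the s-part); t converges to 1. The iterate converges to (-3, 1).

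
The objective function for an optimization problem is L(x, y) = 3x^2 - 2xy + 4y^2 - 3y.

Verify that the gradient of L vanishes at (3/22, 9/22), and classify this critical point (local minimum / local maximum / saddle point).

local minimum

∇L = (6x - 2y, -2x + 8y - 3); substituting (3/22, 9/22) gives ∇L = (0, 0), so (3/22, 9/22) is indeed a critical point.
The Hessian of L is constant: H = [[6, -2], [-2, 8]].
det(H) = 6·8 − (-2)² = 44.
det(H) > 0 and tr(H) = 14 > 0, so H is positive definite and the point is a local minimum.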